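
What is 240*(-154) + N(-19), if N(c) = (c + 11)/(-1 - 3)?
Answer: -36958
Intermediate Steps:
N(c) = -11/4 - c/4 (N(c) = (11 + c)/(-4) = (11 + c)*(-¼) = -11/4 - c/4)
240*(-154) + N(-19) = 240*(-154) + (-11/4 - ¼*(-19)) = -36960 + (-11/4 + 19/4) = -36960 + 2 = -36958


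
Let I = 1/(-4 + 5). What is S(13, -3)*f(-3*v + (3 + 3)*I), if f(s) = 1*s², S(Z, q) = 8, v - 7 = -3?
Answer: 288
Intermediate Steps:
v = 4 (v = 7 - 3 = 4)
I = 1 (I = 1/1 = 1)
f(s) = s²
S(13, -3)*f(-3*v + (3 + 3)*I) = 8*(-3*4 + (3 + 3)*1)² = 8*(-12 + 6*1)² = 8*(-12 + 6)² = 8*(-6)² = 8*36 = 288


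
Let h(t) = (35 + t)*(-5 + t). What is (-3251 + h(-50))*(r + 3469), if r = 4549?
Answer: -19451668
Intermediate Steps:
h(t) = (-5 + t)*(35 + t)
(-3251 + h(-50))*(r + 3469) = (-3251 + (-175 + (-50)**2 + 30*(-50)))*(4549 + 3469) = (-3251 + (-175 + 2500 - 1500))*8018 = (-3251 + 825)*8018 = -2426*8018 = -19451668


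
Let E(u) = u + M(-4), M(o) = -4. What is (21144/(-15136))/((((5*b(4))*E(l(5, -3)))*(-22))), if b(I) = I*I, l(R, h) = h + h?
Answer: -2643/33299200 ≈ -7.9371e-5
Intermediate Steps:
l(R, h) = 2*h
b(I) = I²
E(u) = -4 + u (E(u) = u - 4 = -4 + u)
(21144/(-15136))/((((5*b(4))*E(l(5, -3)))*(-22))) = (21144/(-15136))/((((5*4²)*(-4 + 2*(-3)))*(-22))) = (21144*(-1/15136))/((((5*16)*(-4 - 6))*(-22))) = -2643/(1892*((80*(-10))*(-22))) = -2643/(1892*((-800*(-22)))) = -2643/1892/17600 = -2643/1892*1/17600 = -2643/33299200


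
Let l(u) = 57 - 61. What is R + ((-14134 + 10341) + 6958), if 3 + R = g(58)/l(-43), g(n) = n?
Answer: 6295/2 ≈ 3147.5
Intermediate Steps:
l(u) = -4
R = -35/2 (R = -3 + 58/(-4) = -3 + 58*(-¼) = -3 - 29/2 = -35/2 ≈ -17.500)
R + ((-14134 + 10341) + 6958) = -35/2 + ((-14134 + 10341) + 6958) = -35/2 + (-3793 + 6958) = -35/2 + 3165 = 6295/2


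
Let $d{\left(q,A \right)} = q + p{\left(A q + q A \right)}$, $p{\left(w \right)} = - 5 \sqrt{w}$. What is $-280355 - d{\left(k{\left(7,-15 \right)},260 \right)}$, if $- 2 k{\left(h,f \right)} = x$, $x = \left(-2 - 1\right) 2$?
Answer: $-280358 + 10 \sqrt{390} \approx -2.8016 \cdot 10^{5}$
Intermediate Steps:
$x = -6$ ($x = \left(-3\right) 2 = -6$)
$k{\left(h,f \right)} = 3$ ($k{\left(h,f \right)} = \left(- \frac{1}{2}\right) \left(-6\right) = 3$)
$d{\left(q,A \right)} = q - 5 \sqrt{2} \sqrt{A q}$ ($d{\left(q,A \right)} = q - 5 \sqrt{A q + q A} = q - 5 \sqrt{A q + A q} = q - 5 \sqrt{2 A q} = q - 5 \sqrt{2} \sqrt{A q}$)
$-280355 - d{\left(k{\left(7,-15 \right)},260 \right)} = -280355 - \left(3 - 5 \sqrt{2} \sqrt{260 \cdot 3}\right) = -280355 - \left(3 - 5 \sqrt{2} \sqrt{780}\right) = -280355 - \left(3 - 5 \sqrt{2} \cdot 2 \sqrt{195}\right) = -280355 - \left(3 - 10 \sqrt{390}\right) = -280358 + 10 \sqrt{390}$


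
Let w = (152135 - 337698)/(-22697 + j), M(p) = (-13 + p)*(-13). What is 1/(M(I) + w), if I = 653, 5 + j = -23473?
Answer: -46175/383990437 ≈ -0.00012025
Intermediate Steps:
j = -23478 (j = -5 - 23473 = -23478)
M(p) = 169 - 13*p
w = 185563/46175 (w = (152135 - 337698)/(-22697 - 23478) = -185563/(-46175) = -185563*(-1/46175) = 185563/46175 ≈ 4.0187)
1/(M(I) + w) = 1/((169 - 13*653) + 185563/46175) = 1/((169 - 8489) + 185563/46175) = 1/(-8320 + 185563/46175) = 1/(-383990437/46175) = -46175/383990437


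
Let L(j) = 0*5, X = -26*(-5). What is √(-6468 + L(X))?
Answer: 14*I*√33 ≈ 80.424*I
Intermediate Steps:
X = 130
L(j) = 0
√(-6468 + L(X)) = √(-6468 + 0) = √(-6468) = 14*I*√33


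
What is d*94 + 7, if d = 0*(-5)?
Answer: 7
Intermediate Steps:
d = 0
d*94 + 7 = 0*94 + 7 = 0 + 7 = 7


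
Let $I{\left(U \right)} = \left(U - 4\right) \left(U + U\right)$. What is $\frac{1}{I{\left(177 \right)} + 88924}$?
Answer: $\frac{1}{150166} \approx 6.6593 \cdot 10^{-6}$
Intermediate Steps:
$I{\left(U \right)} = 2 U \left(-4 + U\right)$ ($I{\left(U \right)} = \left(U - 4\right) 2 U = \left(-4 + U\right) 2 U = 2 U \left(-4 + U\right)$)
$\frac{1}{I{\left(177 \right)} + 88924} = \frac{1}{2 \cdot 177 \left(-4 + 177\right) + 88924} = \frac{1}{2 \cdot 177 \cdot 173 + 88924} = \frac{1}{61242 + 88924} = \frac{1}{150166}$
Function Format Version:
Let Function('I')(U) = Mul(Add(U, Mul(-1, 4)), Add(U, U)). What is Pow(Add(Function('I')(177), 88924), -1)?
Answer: Rational(1, 150166) ≈ 6.6593e-6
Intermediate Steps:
Function('I')(U) = Mul(2, U, Add(-4, U)) (Function('I')(U) = Mul(Add(U, -4), Mul(2, U)) = Mul(Add(-4, U), Mul(2, U)) = Mul(2, U, Add(-4, U)))
Pow(Add(Function('I')(177), 88924), -1) = Pow(Add(Mul(2, 177, Add(-4, 177)), 88924), -1) = Pow(Add(Mul(2, 177, 173), 88924), -1) = Pow(Add(61242, 88924), -1) = Pow(150166, -1) = Rational(1, 150166)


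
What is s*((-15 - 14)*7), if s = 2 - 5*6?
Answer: 5684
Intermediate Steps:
s = -28 (s = 2 - 30 = -28)
s*((-15 - 14)*7) = -28*(-15 - 14)*7 = -(-812)*7 = -28*(-203) = 5684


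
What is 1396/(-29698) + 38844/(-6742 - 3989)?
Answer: -194761598/53114873 ≈ -3.6668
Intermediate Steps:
1396/(-29698) + 38844/(-6742 - 3989) = 1396*(-1/29698) + 38844/(-10731) = -698/14849 + 38844*(-1/10731) = -698/14849 - 12948/3577 = -194761598/53114873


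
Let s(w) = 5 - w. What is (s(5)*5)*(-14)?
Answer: 0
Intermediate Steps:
(s(5)*5)*(-14) = ((5 - 1*5)*5)*(-14) = ((5 - 5)*5)*(-14) = (0*5)*(-14) = 0*(-14) = 0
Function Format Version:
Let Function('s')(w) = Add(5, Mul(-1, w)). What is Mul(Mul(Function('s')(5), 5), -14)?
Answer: 0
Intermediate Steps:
Mul(Mul(Function('s')(5), 5), -14) = Mul(Mul(Add(5, Mul(-1, 5)), 5), -14) = Mul(Mul(Add(5, -5), 5), -14) = Mul(Mul(0, 5), -14) = Mul(0, -14) = 0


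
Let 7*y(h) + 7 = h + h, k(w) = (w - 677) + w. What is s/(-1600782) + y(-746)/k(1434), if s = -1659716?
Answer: 11527746037/12275596767 ≈ 0.93908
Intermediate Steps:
k(w) = -677 + 2*w (k(w) = (-677 + w) + w = -677 + 2*w)
y(h) = -1 + 2*h/7 (y(h) = -1 + (h + h)/7 = -1 + (2*h)/7 = -1 + 2*h/7)
s/(-1600782) + y(-746)/k(1434) = -1659716/(-1600782) + (-1 + (2/7)*(-746))/(-677 + 2*1434) = -1659716*(-1/1600782) + (-1 - 1492/7)/(-677 + 2868) = 829858/800391 - 1499/7/2191 = 829858/800391 - 1499/7*1/2191 = 829858/800391 - 1499/15337 = 11527746037/12275596767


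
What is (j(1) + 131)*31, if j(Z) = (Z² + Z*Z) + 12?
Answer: 4495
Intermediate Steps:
j(Z) = 12 + 2*Z² (j(Z) = (Z² + Z²) + 12 = 2*Z² + 12 = 12 + 2*Z²)
(j(1) + 131)*31 = ((12 + 2*1²) + 131)*31 = ((12 + 2*1) + 131)*31 = ((12 + 2) + 131)*31 = (14 + 131)*31 = 145*31 = 4495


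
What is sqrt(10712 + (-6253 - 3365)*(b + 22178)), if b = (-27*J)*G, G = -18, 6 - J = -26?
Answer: 2*I*sqrt(90719107) ≈ 19049.0*I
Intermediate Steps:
J = 32 (J = 6 - 1*(-26) = 6 + 26 = 32)
b = 15552 (b = -27*32*(-18) = -864*(-18) = 15552)
sqrt(10712 + (-6253 - 3365)*(b + 22178)) = sqrt(10712 + (-6253 - 3365)*(15552 + 22178)) = sqrt(10712 - 9618*37730) = sqrt(10712 - 362887140) = sqrt(-362876428) = 2*I*sqrt(90719107)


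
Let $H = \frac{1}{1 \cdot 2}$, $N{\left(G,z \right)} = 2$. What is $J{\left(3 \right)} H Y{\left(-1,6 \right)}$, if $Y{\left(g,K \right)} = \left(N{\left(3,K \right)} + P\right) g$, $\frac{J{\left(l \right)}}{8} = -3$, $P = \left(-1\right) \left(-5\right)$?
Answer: $84$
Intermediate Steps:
$P = 5$
$J{\left(l \right)} = -24$ ($J{\left(l \right)} = 8 \left(-3\right) = -24$)
$Y{\left(g,K \right)} = 7 g$ ($Y{\left(g,K \right)} = \left(2 + 5\right) g = 7 g$)
$H = \frac{1}{2} \approx 0.5$
$J{\left(3 \right)} H Y{\left(-1,6 \right)} = \left(-24\right) \frac{1}{2} \cdot 7 \left(-1\right) = \left(-12\right) \left(-7\right) = 84$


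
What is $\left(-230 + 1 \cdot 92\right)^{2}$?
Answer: $19044$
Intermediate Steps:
$\left(-230 + 1 \cdot 92\right)^{2} = \left(-230 + 92\right)^{2} = \left(-138\right)^{2} = 19044$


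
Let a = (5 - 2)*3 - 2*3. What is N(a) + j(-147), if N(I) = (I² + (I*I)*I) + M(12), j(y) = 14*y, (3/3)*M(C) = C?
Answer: -2010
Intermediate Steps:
M(C) = C
a = 3 (a = 3*3 - 6 = 9 - 6 = 3)
N(I) = 12 + I² + I³ (N(I) = (I² + (I*I)*I) + 12 = (I² + I²*I) + 12 = (I² + I³) + 12 = 12 + I² + I³)
N(a) + j(-147) = (12 + 3² + 3³) + 14*(-147) = (12 + 9 + 27) - 2058 = 48 - 2058 = -2010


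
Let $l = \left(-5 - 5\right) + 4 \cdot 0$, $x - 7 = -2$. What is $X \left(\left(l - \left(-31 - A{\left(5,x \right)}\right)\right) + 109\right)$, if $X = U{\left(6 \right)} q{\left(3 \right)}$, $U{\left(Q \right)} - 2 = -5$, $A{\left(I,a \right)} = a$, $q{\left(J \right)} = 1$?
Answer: $-405$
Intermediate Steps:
$x = 5$ ($x = 7 - 2 = 5$)
$U{\left(Q \right)} = -3$ ($U{\left(Q \right)} = 2 - 5 = -3$)
$X = -3$ ($X = \left(-3\right) 1 = -3$)
$l = -10$ ($l = -10 + 0 = -10$)
$X \left(\left(l - \left(-31 - A{\left(5,x \right)}\right)\right) + 109\right) = - 3 \left(\left(-10 - \left(-31 - 5\right)\right) + 109\right) = - 3 \left(\left(-10 - -36\right) + 109\right) = - 3 \left(\left(-10 + 36\right) + 109\right) = - 3 \left(26 + 109\right) = \left(-3\right) 135 = -405$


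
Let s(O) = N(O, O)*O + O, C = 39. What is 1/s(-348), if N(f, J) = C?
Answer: -1/13920 ≈ -7.1839e-5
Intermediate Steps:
N(f, J) = 39
s(O) = 40*O (s(O) = 39*O + O = 40*O)
1/s(-348) = 1/(40*(-348)) = 1/(-13920) = -1/13920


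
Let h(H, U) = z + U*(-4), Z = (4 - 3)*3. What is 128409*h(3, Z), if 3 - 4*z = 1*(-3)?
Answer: -2696589/2 ≈ -1.3483e+6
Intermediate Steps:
Z = 3 (Z = 1*3 = 3)
z = 3/2 (z = ¾ - (-3)/4 = ¾ - ¼*(-3) = ¾ + ¾ = 3/2 ≈ 1.5000)
h(H, U) = 3/2 - 4*U (h(H, U) = 3/2 + U*(-4) = 3/2 - 4*U)
128409*h(3, Z) = 128409*(3/2 - 4*3) = 128409*(3/2 - 12) = 128409*(-21/2) = -2696589/2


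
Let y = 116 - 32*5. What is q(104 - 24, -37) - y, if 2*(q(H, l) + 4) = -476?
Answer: -198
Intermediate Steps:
q(H, l) = -242 (q(H, l) = -4 + (1/2)*(-476) = -4 - 238 = -242)
y = -44 (y = 116 - 160 = -44)
q(104 - 24, -37) - y = -242 - 1*(-44) = -242 + 44 = -198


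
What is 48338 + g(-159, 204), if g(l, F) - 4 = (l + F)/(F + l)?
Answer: 48343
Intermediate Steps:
g(l, F) = 5 (g(l, F) = 4 + (l + F)/(F + l) = 4 + (F + l)/(F + l) = 4 + 1 = 5)
48338 + g(-159, 204) = 48338 + 5 = 48343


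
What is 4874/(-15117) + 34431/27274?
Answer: 387559951/412301058 ≈ 0.93999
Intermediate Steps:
4874/(-15117) + 34431/27274 = 4874*(-1/15117) + 34431*(1/27274) = -4874/15117 + 34431/27274 = 387559951/412301058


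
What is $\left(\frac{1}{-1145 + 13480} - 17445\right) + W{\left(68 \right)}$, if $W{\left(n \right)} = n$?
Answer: $- \frac{214345294}{12335} \approx -17377.0$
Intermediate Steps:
$\left(\frac{1}{-1145 + 13480} - 17445\right) + W{\left(68 \right)} = \left(\frac{1}{-1145 + 13480} - 17445\right) + 68 = \left(\frac{1}{12335} - 17445\right) + 68 = - \frac{215184074}{12335} + 68 = - \frac{214345294}{12335}$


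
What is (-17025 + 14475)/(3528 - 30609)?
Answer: 50/531 ≈ 0.094162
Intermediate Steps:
(-17025 + 14475)/(3528 - 30609) = -2550/(-27081) = -2550*(-1/27081) = 50/531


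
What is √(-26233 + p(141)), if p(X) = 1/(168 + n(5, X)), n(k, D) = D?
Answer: 2*I*√626188191/309 ≈ 161.97*I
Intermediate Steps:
p(X) = 1/(168 + X)
√(-26233 + p(141)) = √(-26233 + 1/(168 + 141)) = √(-26233 + 1/309) = √(-8105996/309) = 2*I*√626188191/309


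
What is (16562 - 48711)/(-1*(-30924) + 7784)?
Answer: -32149/38708 ≈ -0.83055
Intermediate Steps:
(16562 - 48711)/(-1*(-30924) + 7784) = -32149/(30924 + 7784) = -32149/38708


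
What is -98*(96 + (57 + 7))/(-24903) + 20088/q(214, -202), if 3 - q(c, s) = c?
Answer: -496942984/5254533 ≈ -94.574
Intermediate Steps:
q(c, s) = 3 - c
-98*(96 + (57 + 7))/(-24903) + 20088/q(214, -202) = -98*(96 + (57 + 7))/(-24903) + 20088/(3 - 1*214) = -98*(96 + 64)*(-1/24903) + 20088/(3 - 214) = -98*160*(-1/24903) + 20088/(-211) = -15680*(-1/24903) + 20088*(-1/211) = 15680/24903 - 20088/211 = -496942984/5254533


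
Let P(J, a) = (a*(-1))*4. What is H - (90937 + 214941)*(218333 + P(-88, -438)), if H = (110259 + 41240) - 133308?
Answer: -67319141439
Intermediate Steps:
P(J, a) = -4*a (P(J, a) = -a*4 = -4*a)
H = 18191 (H = 151499 - 133308 = 18191)
H - (90937 + 214941)*(218333 + P(-88, -438)) = 18191 - (90937 + 214941)*(218333 - 4*(-438)) = 18191 - 305878*(218333 + 1752) = 18191 - 305878*220085 = 18191 - 1*67319159630 = 18191 - 67319159630 = -67319141439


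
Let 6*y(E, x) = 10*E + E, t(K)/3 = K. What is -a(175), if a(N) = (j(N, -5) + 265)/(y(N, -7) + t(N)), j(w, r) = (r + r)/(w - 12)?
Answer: -51822/165445 ≈ -0.31323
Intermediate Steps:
t(K) = 3*K
y(E, x) = 11*E/6 (y(E, x) = (10*E + E)/6 = (11*E)/6 = 11*E/6)
j(w, r) = 2*r/(-12 + w) (j(w, r) = (2*r)/(-12 + w) = 2*r/(-12 + w))
a(N) = 6*(265 - 10/(-12 + N))/(29*N) (a(N) = (2*(-5)/(-12 + N) + 265)/(11*N/6 + 3*N) = (-10/(-12 + N) + 265)/((29*N/6)) = (265 - 10/(-12 + N))*(6/(29*N)) = 6*(265 - 10/(-12 + N))/(29*N))
-a(175) = -30*(-638 + 53*175)/(29*175*(-12 + 175)) = -30*(-638 + 9275)/(29*175*163) = -30*8637/(29*175*163) = -1*51822/165445 = -51822/165445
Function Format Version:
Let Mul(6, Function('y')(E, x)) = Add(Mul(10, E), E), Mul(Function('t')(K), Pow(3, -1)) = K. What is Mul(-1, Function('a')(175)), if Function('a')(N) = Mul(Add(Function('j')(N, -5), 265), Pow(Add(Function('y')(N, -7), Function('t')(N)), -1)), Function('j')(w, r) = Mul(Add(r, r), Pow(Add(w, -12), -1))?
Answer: Rational(-51822, 165445) ≈ -0.31323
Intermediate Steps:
Function('t')(K) = Mul(3, K)
Function('y')(E, x) = Mul(Rational(11, 6), E) (Function('y')(E, x) = Mul(Rational(1, 6), Add(Mul(10, E), E)) = Mul(Rational(1, 6), Mul(11, E)) = Mul(Rational(11, 6), E))
Function('j')(w, r) = Mul(2, r, Pow(Add(-12, w), -1)) (Function('j')(w, r) = Mul(Mul(2, r), Pow(Add(-12, w), -1)) = Mul(2, r, Pow(Add(-12, w), -1)))
Function('a')(N) = Mul(Rational(6, 29), Pow(N, -1), Add(265, Mul(-10, Pow(Add(-12, N), -1)))) (Function('a')(N) = Mul(Add(Mul(2, -5, Pow(Add(-12, N), -1)), 265), Pow(Add(Mul(Rational(11, 6), N), Mul(3, N)), -1)) = Mul(Add(Mul(-10, Pow(Add(-12, N), -1)), 265), Pow(Mul(Rational(29, 6), N), -1)) = Mul(Add(265, Mul(-10, Pow(Add(-12, N), -1))), Mul(Rational(6, 29), Pow(N, -1))) = Mul(Rational(6, 29), Pow(N, -1), Add(265, Mul(-10, Pow(Add(-12, N), -1)))))
Mul(-1, Function('a')(175)) = Mul(-1, Mul(Rational(30, 29), Pow(175, -1), Pow(Add(-12, 175), -1), Add(-638, Mul(53, 175)))) = Mul(-1, Mul(Rational(30, 29), Rational(1, 175), Pow(163, -1), Add(-638, 9275))) = Mul(-1, Mul(Rational(30, 29), Rational(1, 175), Rational(1, 163), 8637)) = Mul(-1, Rational(51822, 165445)) = Rational(-51822, 165445)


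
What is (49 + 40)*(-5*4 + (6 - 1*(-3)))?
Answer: -979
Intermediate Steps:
(49 + 40)*(-5*4 + (6 - 1*(-3))) = 89*(-20 + (6 + 3)) = 89*(-20 + 9) = 89*(-11) = -979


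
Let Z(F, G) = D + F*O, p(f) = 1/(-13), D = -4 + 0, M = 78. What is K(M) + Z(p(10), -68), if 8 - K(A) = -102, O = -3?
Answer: 1381/13 ≈ 106.23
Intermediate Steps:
K(A) = 110 (K(A) = 8 - 1*(-102) = 8 + 102 = 110)
D = -4
p(f) = -1/13 (p(f) = 1*(-1/13) = -1/13)
Z(F, G) = -4 - 3*F (Z(F, G) = -4 + F*(-3) = -4 - 3*F)
K(M) + Z(p(10), -68) = 110 + (-4 - 3*(-1/13)) = 110 + (-4 + 3/13) = 110 - 49/13 = 1381/13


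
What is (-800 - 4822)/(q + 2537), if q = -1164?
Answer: -5622/1373 ≈ -4.0947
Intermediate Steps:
(-800 - 4822)/(q + 2537) = (-800 - 4822)/(-1164 + 2537) = -5622/1373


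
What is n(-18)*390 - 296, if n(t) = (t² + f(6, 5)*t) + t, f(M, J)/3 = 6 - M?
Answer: 119044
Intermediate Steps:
f(M, J) = 18 - 3*M (f(M, J) = 3*(6 - M) = 18 - 3*M)
n(t) = t + t² (n(t) = (t² + (18 - 3*6)*t) + t = (t² + (18 - 18)*t) + t = (t² + 0*t) + t = (t² + 0) + t = t² + t = t + t²)
n(-18)*390 - 296 = -18*(1 - 18)*390 - 296 = -18*(-17)*390 - 296 = 306*390 - 296 = 119340 - 296 = 119044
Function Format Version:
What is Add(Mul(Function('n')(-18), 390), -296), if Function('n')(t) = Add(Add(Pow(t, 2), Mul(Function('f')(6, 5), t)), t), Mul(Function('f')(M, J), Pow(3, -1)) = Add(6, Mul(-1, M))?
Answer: 119044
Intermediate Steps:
Function('f')(M, J) = Add(18, Mul(-3, M)) (Function('f')(M, J) = Mul(3, Add(6, Mul(-1, M))) = Add(18, Mul(-3, M)))
Function('n')(t) = Add(t, Pow(t, 2)) (Function('n')(t) = Add(Add(Pow(t, 2), Mul(Add(18, Mul(-3, 6)), t)), t) = Add(Add(Pow(t, 2), Mul(Add(18, -18), t)), t) = Add(Add(Pow(t, 2), Mul(0, t)), t) = Add(Add(Pow(t, 2), 0), t) = Add(Pow(t, 2), t) = Add(t, Pow(t, 2)))
Add(Mul(Function('n')(-18), 390), -296) = Add(Mul(Mul(-18, Add(1, -18)), 390), -296) = Add(Mul(Mul(-18, -17), 390), -296) = Add(Mul(306, 390), -296) = Add(119340, -296) = 119044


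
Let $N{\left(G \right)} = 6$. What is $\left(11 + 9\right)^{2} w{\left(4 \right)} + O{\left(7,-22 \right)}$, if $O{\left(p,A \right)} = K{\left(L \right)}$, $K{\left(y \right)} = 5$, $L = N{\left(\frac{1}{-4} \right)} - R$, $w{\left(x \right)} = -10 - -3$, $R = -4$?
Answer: $-2795$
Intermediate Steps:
$w{\left(x \right)} = -7$ ($w{\left(x \right)} = -10 + 3 = -7$)
$L = 10$ ($L = 6 - -4 = 6 + 4 = 10$)
$O{\left(p,A \right)} = 5$
$\left(11 + 9\right)^{2} w{\left(4 \right)} + O{\left(7,-22 \right)} = \left(11 + 9\right)^{2} \left(-7\right) + 5 = 20^{2} \left(-7\right) + 5 = 400 \left(-7\right) + 5 = -2800 + 5 = -2795$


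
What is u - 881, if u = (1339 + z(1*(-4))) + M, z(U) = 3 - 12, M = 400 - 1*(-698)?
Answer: 1547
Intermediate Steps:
M = 1098 (M = 400 + 698 = 1098)
z(U) = -9
u = 2428 (u = (1339 - 9) + 1098 = 1330 + 1098 = 2428)
u - 881 = 2428 - 881 = 1547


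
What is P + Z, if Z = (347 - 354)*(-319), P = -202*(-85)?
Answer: 19403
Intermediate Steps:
P = 17170
Z = 2233 (Z = -7*(-319) = 2233)
P + Z = 17170 + 2233 = 19403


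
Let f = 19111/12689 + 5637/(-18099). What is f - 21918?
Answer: -1677791435534/76552737 ≈ -21917.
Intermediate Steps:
f = 91454032/76552737 (f = 19111*(1/12689) + 5637*(-1/18099) = 19111/12689 - 1879/6033 = 91454032/76552737 ≈ 1.1947)
f - 21918 = 91454032/76552737 - 21918 = -1677791435534/76552737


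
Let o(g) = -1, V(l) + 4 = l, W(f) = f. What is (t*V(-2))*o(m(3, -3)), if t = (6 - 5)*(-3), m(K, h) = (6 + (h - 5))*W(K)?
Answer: -18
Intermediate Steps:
m(K, h) = K*(1 + h) (m(K, h) = (6 + (h - 5))*K = (6 + (-5 + h))*K = (1 + h)*K = K*(1 + h))
t = -3 (t = 1*(-3) = -3)
V(l) = -4 + l
(t*V(-2))*o(m(3, -3)) = -3*(-4 - 2)*(-1) = -3*(-6)*(-1) = 18*(-1) = -18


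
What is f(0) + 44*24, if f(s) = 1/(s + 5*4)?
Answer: 21121/20 ≈ 1056.1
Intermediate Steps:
f(s) = 1/(20 + s) (f(s) = 1/(s + 20) = 1/(20 + s))
f(0) + 44*24 = 1/(20 + 0) + 44*24 = 1/20 + 1056 = 21121/20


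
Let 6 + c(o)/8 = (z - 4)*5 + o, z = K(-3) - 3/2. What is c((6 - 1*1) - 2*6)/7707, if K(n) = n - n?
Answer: -108/2569 ≈ -0.042040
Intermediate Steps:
K(n) = 0
z = -3/2 (z = 0 - 3/2 = -3/2 ≈ -1.5000)
c(o) = -268 + 8*o (c(o) = -48 + 8*((-3/2 - 4)*5 + o) = -48 + 8*(-11/2*5 + o) = -48 + 8*(-55/2 + o) = -48 + (-220 + 8*o) = -268 + 8*o)
c((6 - 1*1) - 2*6)/7707 = (-268 + 8*((6 - 1*1) - 2*6))/7707 = (-268 + 8*((6 - 1) - 12))*(1/7707) = (-268 + 8*(5 - 12))*(1/7707) = (-268 + 8*(-7))*(1/7707) = (-268 - 56)*(1/7707) = -324*1/7707 = -108/2569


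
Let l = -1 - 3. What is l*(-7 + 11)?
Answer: -16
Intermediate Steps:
l = -4
l*(-7 + 11) = -4*(-7 + 11) = -4*4 = -16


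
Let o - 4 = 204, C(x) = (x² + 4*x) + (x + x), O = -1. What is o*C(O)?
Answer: -1040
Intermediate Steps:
C(x) = x² + 6*x (C(x) = (x² + 4*x) + 2*x = x² + 6*x)
o = 208 (o = 4 + 204 = 208)
o*C(O) = 208*(-(6 - 1)) = 208*(-1*5) = 208*(-5) = -1040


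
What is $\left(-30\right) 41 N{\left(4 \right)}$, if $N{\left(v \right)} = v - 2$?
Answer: $-2460$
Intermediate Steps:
$N{\left(v \right)} = -2 + v$ ($N{\left(v \right)} = v - 2 = -2 + v$)
$\left(-30\right) 41 N{\left(4 \right)} = \left(-30\right) 41 \left(-2 + 4\right) = \left(-1230\right) 2 = -2460$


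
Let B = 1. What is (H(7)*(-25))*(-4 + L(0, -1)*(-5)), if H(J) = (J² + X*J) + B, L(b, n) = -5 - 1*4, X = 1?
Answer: -58425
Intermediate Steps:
L(b, n) = -9 (L(b, n) = -5 - 4 = -9)
H(J) = 1 + J + J² (H(J) = (J² + 1*J) + 1 = (J² + J) + 1 = (J + J²) + 1 = 1 + J + J²)
(H(7)*(-25))*(-4 + L(0, -1)*(-5)) = ((1 + 7 + 7²)*(-25))*(-4 - 9*(-5)) = ((1 + 7 + 49)*(-25))*(-4 + 45) = (57*(-25))*41 = -1425*41 = -58425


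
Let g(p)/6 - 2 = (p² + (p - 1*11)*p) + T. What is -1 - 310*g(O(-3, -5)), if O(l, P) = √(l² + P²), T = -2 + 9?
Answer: -143221 + 20460*√34 ≈ -23920.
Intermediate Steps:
T = 7
O(l, P) = √(P² + l²)
g(p) = 54 + 6*p² + 6*p*(-11 + p) (g(p) = 12 + 6*((p² + (p - 1*11)*p) + 7) = 12 + 6*((p² + (p - 11)*p) + 7) = 12 + 6*((p² + (-11 + p)*p) + 7) = 12 + 6*((p² + p*(-11 + p)) + 7) = 12 + 6*(7 + p² + p*(-11 + p)) = 12 + (42 + 6*p² + 6*p*(-11 + p)) = 54 + 6*p² + 6*p*(-11 + p))
-1 - 310*g(O(-3, -5)) = -1 - 310*(54 - 66*√((-5)² + (-3)²) + 12*(√((-5)² + (-3)²))²) = -1 - 310*(54 - 66*√(25 + 9) + 12*(√(25 + 9))²) = -1 - 310*(54 - 66*√34 + 12*(√34)²) = -1 - 310*(54 - 66*√34 + 12*34) = -1 - 310*(54 - 66*√34 + 408) = -1 - 310*(462 - 66*√34) = -1 + (-143220 + 20460*√34) = -143221 + 20460*√34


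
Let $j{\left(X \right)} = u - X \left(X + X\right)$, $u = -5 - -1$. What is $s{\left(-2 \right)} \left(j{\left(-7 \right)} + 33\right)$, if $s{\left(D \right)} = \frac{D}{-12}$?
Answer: $- \frac{23}{2} \approx -11.5$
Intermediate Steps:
$u = -4$ ($u = -5 + 1 = -4$)
$s{\left(D \right)} = - \frac{D}{12}$ ($s{\left(D \right)} = D \left(- \frac{1}{12}\right) = - \frac{D}{12}$)
$j{\left(X \right)} = -4 - 2 X^{2}$ ($j{\left(X \right)} = -4 - X \left(X + X\right) = -4 - X 2 X = -4 - 2 X^{2}$)
$s{\left(-2 \right)} \left(j{\left(-7 \right)} + 33\right) = \left(- \frac{1}{12}\right) \left(-2\right) \left(\left(-4 - 2 \left(-7\right)^{2}\right) + 33\right) = \frac{\left(-4 - 98\right) + 33}{6} = \frac{-102 + 33}{6} = \frac{1}{6} \left(-69\right) = - \frac{23}{2}$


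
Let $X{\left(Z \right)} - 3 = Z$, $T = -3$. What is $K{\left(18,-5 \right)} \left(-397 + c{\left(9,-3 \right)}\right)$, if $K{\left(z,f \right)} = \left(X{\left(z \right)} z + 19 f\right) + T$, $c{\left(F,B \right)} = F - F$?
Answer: $-111160$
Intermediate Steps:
$X{\left(Z \right)} = 3 + Z$
$c{\left(F,B \right)} = 0$
$K{\left(z,f \right)} = -3 + 19 f + z \left(3 + z\right)$ ($K{\left(z,f \right)} = \left(\left(3 + z\right) z + 19 f\right) - 3 = \left(z \left(3 + z\right) + 19 f\right) - 3 = \left(19 f + z \left(3 + z\right)\right) - 3 = -3 + 19 f + z \left(3 + z\right)$)
$K{\left(18,-5 \right)} \left(-397 + c{\left(9,-3 \right)}\right) = \left(-3 + 19 \left(-5\right) + 18 \left(3 + 18\right)\right) \left(-397 + 0\right) = \left(-3 - 95 + 18 \cdot 21\right) \left(-397\right) = \left(-3 - 95 + 378\right) \left(-397\right) = 280 \left(-397\right) = -111160$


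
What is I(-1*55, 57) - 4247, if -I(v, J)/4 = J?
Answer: -4475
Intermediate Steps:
I(v, J) = -4*J
I(-1*55, 57) - 4247 = -4*57 - 4247 = -228 - 4247 = -4475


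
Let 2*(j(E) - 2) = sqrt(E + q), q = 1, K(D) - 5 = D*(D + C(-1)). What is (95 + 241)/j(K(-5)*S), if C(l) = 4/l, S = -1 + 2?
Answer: -384/5 + 96*sqrt(51)/5 ≈ 60.315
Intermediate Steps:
S = 1
K(D) = 5 + D*(-4 + D) (K(D) = 5 + D*(D + 4/(-1)) = 5 + D*(D + 4*(-1)) = 5 + D*(D - 4) = 5 + D*(-4 + D))
j(E) = 2 + sqrt(1 + E)/2 (j(E) = 2 + sqrt(E + 1)/2 = 2 + sqrt(1 + E)/2)
(95 + 241)/j(K(-5)*S) = (95 + 241)/(2 + sqrt(1 + (5 + (-5)**2 - 4*(-5))*1)/2) = 336/(2 + sqrt(1 + (5 + 25 + 20)*1)/2) = 336/(2 + sqrt(1 + 50*1)/2) = 336/(2 + sqrt(1 + 50)/2) = 336/(2 + sqrt(51)/2)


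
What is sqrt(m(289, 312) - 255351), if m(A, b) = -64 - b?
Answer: I*sqrt(255727) ≈ 505.69*I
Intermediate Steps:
sqrt(m(289, 312) - 255351) = sqrt((-64 - 1*312) - 255351) = sqrt((-64 - 312) - 255351) = sqrt(-376 - 255351) = sqrt(-255727) = I*sqrt(255727)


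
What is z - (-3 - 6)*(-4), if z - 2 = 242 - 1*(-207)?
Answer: 415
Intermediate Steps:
z = 451 (z = 2 + (242 - 1*(-207)) = 2 + (242 + 207) = 2 + 449 = 451)
z - (-3 - 6)*(-4) = 451 - (-3 - 6)*(-4) = 451 - (-9)*(-4) = 451 - 1*36 = 451 - 36 = 415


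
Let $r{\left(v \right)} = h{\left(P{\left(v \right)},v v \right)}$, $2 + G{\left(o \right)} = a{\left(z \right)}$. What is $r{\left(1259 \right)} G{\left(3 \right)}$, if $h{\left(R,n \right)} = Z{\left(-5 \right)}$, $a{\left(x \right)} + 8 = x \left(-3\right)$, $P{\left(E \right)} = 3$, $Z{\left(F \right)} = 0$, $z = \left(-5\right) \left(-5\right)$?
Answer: $0$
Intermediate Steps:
$z = 25$
$a{\left(x \right)} = -8 - 3 x$ ($a{\left(x \right)} = -8 + x \left(-3\right) = -8 - 3 x$)
$G{\left(o \right)} = -85$ ($G{\left(o \right)} = -2 - 83 = -85$)
$h{\left(R,n \right)} = 0$
$r{\left(v \right)} = 0$
$r{\left(1259 \right)} G{\left(3 \right)} = 0 \left(-85\right) = 0$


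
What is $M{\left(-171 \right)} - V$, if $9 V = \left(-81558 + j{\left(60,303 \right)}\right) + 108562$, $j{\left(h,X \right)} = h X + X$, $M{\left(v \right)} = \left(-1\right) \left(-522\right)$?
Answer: $- \frac{40789}{9} \approx -4532.1$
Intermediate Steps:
$M{\left(v \right)} = 522$
$j{\left(h,X \right)} = X + X h$ ($j{\left(h,X \right)} = X h + X = X + X h$)
$V = \frac{45487}{9}$ ($V = \frac{\left(-81558 + 303 \left(1 + 60\right)\right) + 108562}{9} = \frac{\left(-81558 + 303 \cdot 61\right) + 108562}{9} = \frac{\left(-81558 + 18483\right) + 108562}{9} = \frac{-63075 + 108562}{9} = \frac{1}{9} \cdot 45487 = \frac{45487}{9} \approx 5054.1$)
$M{\left(-171 \right)} - V = 522 - \frac{45487}{9} = - \frac{40789}{9}$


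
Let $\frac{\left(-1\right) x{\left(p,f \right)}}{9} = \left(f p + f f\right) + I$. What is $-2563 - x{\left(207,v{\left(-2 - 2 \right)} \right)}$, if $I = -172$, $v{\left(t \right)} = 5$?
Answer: $5429$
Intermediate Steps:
$x{\left(p,f \right)} = 1548 - 9 f^{2} - 9 f p$ ($x{\left(p,f \right)} = - 9 \left(\left(f p + f f\right) - 172\right) = - 9 \left(\left(f p + f^{2}\right) - 172\right) = - 9 \left(\left(f^{2} + f p\right) - 172\right) = - 9 \left(-172 + f^{2} + f p\right) = 1548 - 9 f^{2} - 9 f p$)
$-2563 - x{\left(207,v{\left(-2 - 2 \right)} \right)} = -2563 - \left(1548 - 9 \cdot 5^{2} - 45 \cdot 207\right) = -2563 - \left(1548 - 225 - 9315\right) = -2563 - -7992 = -2563 + 7992 = 5429$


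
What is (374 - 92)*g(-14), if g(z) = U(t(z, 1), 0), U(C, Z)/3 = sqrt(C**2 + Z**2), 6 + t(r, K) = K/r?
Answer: 35955/7 ≈ 5136.4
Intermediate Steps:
t(r, K) = -6 + K/r
U(C, Z) = 3*sqrt(C**2 + Z**2)
g(z) = 3*sqrt((-6 + 1/z)**2) (g(z) = 3*sqrt((-6 + 1/z)**2 + 0**2) = 3*sqrt((-6 + 1/z)**2 + 0) = 3*sqrt((-6 + 1/z)**2))
(374 - 92)*g(-14) = (374 - 92)*(3*sqrt((-1 + 6*(-14))**2/(-14)**2)) = 282*(3*sqrt((-1 - 84)**2/196)) = 282*(3*sqrt((1/196)*(-85)**2)) = 282*(3*sqrt((1/196)*7225)) = 282*(3*sqrt(7225/196)) = 282*(3*(85/14)) = 282*(255/14) = 35955/7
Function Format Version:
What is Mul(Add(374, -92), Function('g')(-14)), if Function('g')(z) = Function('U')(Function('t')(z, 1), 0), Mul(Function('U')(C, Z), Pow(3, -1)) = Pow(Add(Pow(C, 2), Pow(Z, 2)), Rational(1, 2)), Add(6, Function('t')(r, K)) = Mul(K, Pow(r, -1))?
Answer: Rational(35955, 7) ≈ 5136.4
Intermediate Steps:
Function('t')(r, K) = Add(-6, Mul(K, Pow(r, -1)))
Function('U')(C, Z) = Mul(3, Pow(Add(Pow(C, 2), Pow(Z, 2)), Rational(1, 2)))
Function('g')(z) = Mul(3, Pow(Pow(Add(-6, Pow(z, -1)), 2), Rational(1, 2))) (Function('g')(z) = Mul(3, Pow(Add(Pow(Add(-6, Mul(1, Pow(z, -1))), 2), Pow(0, 2)), Rational(1, 2))) = Mul(3, Pow(Add(Pow(Add(-6, Pow(z, -1)), 2), 0), Rational(1, 2))) = Mul(3, Pow(Pow(Add(-6, Pow(z, -1)), 2), Rational(1, 2))))
Mul(Add(374, -92), Function('g')(-14)) = Mul(Add(374, -92), Mul(3, Pow(Mul(Pow(-14, -2), Pow(Add(-1, Mul(6, -14)), 2)), Rational(1, 2)))) = Mul(282, Mul(3, Pow(Mul(Rational(1, 196), Pow(Add(-1, -84), 2)), Rational(1, 2)))) = Mul(282, Mul(3, Pow(Mul(Rational(1, 196), Pow(-85, 2)), Rational(1, 2)))) = Mul(282, Mul(3, Pow(Mul(Rational(1, 196), 7225), Rational(1, 2)))) = Mul(282, Mul(3, Pow(Rational(7225, 196), Rational(1, 2)))) = Mul(282, Mul(3, Rational(85, 14))) = Mul(282, Rational(255, 14)) = Rational(35955, 7)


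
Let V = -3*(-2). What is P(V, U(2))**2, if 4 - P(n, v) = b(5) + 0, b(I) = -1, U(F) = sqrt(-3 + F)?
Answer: 25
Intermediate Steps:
V = 6
P(n, v) = 5 (P(n, v) = 4 - (-1 + 0) = 4 - 1*(-1) = 4 + 1 = 5)
P(V, U(2))**2 = 5**2 = 25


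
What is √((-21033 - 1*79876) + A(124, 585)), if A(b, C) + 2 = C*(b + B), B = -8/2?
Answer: I*√30711 ≈ 175.25*I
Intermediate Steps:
B = -4 (B = -8*½ = -4)
A(b, C) = -2 + C*(-4 + b) (A(b, C) = -2 + C*(b - 4) = -2 + C*(-4 + b))
√((-21033 - 1*79876) + A(124, 585)) = √((-21033 - 1*79876) + (-2 - 4*585 + 585*124)) = √((-21033 - 79876) + (-2 - 2340 + 72540)) = √(-100909 + 70198) = √(-30711) = I*√30711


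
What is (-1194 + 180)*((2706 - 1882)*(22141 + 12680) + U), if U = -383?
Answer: -29093810694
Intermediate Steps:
(-1194 + 180)*((2706 - 1882)*(22141 + 12680) + U) = (-1194 + 180)*((2706 - 1882)*(22141 + 12680) - 383) = -1014*(824*34821 - 383) = -1014*(28692504 - 383) = -1014*28692121 = -29093810694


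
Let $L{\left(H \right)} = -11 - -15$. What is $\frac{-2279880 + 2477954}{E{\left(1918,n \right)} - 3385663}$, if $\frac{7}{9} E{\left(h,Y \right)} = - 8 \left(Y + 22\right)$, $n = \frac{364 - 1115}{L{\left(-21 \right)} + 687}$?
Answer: $- \frac{958083938}{16377492403} \approx -0.0585$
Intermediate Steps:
$L{\left(H \right)} = 4$ ($L{\left(H \right)} = -11 + 15 = 4$)
$n = - \frac{751}{691}$ ($n = \frac{364 - 1115}{4 + 687} = - \frac{751}{691} \approx -1.0868$)
$E{\left(h,Y \right)} = - \frac{1584}{7} - \frac{72 Y}{7}$ ($E{\left(h,Y \right)} = \frac{9 \left(- 8 \left(Y + 22\right)\right)}{7} = \frac{9 \left(- 8 \left(22 + Y\right)\right)}{7} = \frac{9 \left(-176 - 8 Y\right)}{7} = - \frac{1584}{7} - \frac{72 Y}{7}$)
$\frac{-2279880 + 2477954}{E{\left(1918,n \right)} - 3385663} = \frac{-2279880 + 2477954}{\left(- \frac{1584}{7} - - \frac{54072}{4837}\right) - 3385663} = \frac{198074}{\left(- \frac{1584}{7} + \frac{54072}{4837}\right) - 3385663} = \frac{198074}{- \frac{1040472}{4837} - 3385663} = \frac{198074}{- \frac{16377492403}{4837}} = 198074 \left(- \frac{4837}{16377492403}\right) = - \frac{958083938}{16377492403}$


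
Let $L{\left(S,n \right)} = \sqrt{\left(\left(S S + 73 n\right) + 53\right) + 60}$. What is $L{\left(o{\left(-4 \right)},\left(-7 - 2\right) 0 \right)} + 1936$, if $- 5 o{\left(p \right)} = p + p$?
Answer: $1936 + \frac{3 \sqrt{321}}{5} \approx 1946.8$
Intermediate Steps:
$o{\left(p \right)} = - \frac{2 p}{5}$ ($o{\left(p \right)} = - \frac{p + p}{5} = - \frac{2 p}{5}$)
$L{\left(S,n \right)} = \sqrt{113 + S^{2} + 73 n}$ ($L{\left(S,n \right)} = \sqrt{\left(\left(S^{2} + 73 n\right) + 53\right) + 60} = \sqrt{\left(53 + S^{2} + 73 n\right) + 60} = \sqrt{113 + S^{2} + 73 n}$)
$L{\left(o{\left(-4 \right)},\left(-7 - 2\right) 0 \right)} + 1936 = \sqrt{113 + \left(\left(- \frac{2}{5}\right) \left(-4\right)\right)^{2} + 73 \left(-7 - 2\right) 0} + 1936 = \sqrt{113 + \left(\frac{8}{5}\right)^{2} + 73 \left(\left(-9\right) 0\right)} + 1936 = \sqrt{113 + \frac{64}{25} + 73 \cdot 0} + 1936 = \sqrt{113 + \frac{64}{25} + 0} + 1936 = \sqrt{\frac{2889}{25}} + 1936 = \frac{3 \sqrt{321}}{5} + 1936 = 1936 + \frac{3 \sqrt{321}}{5}$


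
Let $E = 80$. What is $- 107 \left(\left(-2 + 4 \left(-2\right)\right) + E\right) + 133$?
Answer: $-7357$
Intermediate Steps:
$- 107 \left(\left(-2 + 4 \left(-2\right)\right) + E\right) + 133 = - 107 \left(\left(-2 + 4 \left(-2\right)\right) + 80\right) + 133 = - 107 \left(\left(-2 - 8\right) + 80\right) + 133 = - 107 \left(-10 + 80\right) + 133 = \left(-107\right) 70 + 133 = -7490 + 133 = -7357$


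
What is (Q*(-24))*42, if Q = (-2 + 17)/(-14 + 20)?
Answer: -2520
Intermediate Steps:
Q = 5/2 (Q = 15/6 = 15*(1/6) = 5/2 ≈ 2.5000)
(Q*(-24))*42 = ((5/2)*(-24))*42 = -60*42 = -2520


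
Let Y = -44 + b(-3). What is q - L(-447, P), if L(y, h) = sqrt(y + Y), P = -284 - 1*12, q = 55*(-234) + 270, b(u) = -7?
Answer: -12600 - I*sqrt(498) ≈ -12600.0 - 22.316*I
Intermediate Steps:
q = -12600 (q = -12870 + 270 = -12600)
P = -296 (P = -284 - 12 = -296)
Y = -51 (Y = -44 - 7 = -51)
L(y, h) = sqrt(-51 + y) (L(y, h) = sqrt(y - 51) = sqrt(-51 + y))
q - L(-447, P) = -12600 - sqrt(-51 - 447) = -12600 - sqrt(-498) = -12600 - I*sqrt(498)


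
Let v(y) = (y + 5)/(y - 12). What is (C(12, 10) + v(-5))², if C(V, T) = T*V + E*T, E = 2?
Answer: 19600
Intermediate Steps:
v(y) = (5 + y)/(-12 + y)
C(V, T) = 2*T + T*V (C(V, T) = T*V + 2*T = 2*T + T*V)
(C(12, 10) + v(-5))² = (10*(2 + 12) + (5 - 5)/(-12 - 5))² = (10*14 + 0/(-17))² = (140 - 1/17*0)² = (140 + 0)² = 140² = 19600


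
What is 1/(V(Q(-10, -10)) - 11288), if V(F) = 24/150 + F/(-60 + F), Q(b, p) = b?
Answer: -175/1975347 ≈ -8.8592e-5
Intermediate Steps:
V(F) = 4/25 + F/(-60 + F) (V(F) = 24*(1/150) + F/(-60 + F) = 4/25 + F/(-60 + F))
1/(V(Q(-10, -10)) - 11288) = 1/((-240 + 29*(-10))/(25*(-60 - 10)) - 11288) = 1/((1/25)*(-240 - 290)/(-70) - 11288) = 1/((1/25)*(-1/70)*(-530) - 11288) = 1/(53/175 - 11288) = 1/(-1975347/175) = -175/1975347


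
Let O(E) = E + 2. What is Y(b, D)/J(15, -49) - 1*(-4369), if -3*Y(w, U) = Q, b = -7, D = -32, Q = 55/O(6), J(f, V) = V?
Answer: 5137999/1176 ≈ 4369.0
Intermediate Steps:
O(E) = 2 + E
Q = 55/8 (Q = 55/(2 + 6) = 55/8 ≈ 6.8750)
Y(w, U) = -55/24 (Y(w, U) = -⅓*55/8 = -55/24)
Y(b, D)/J(15, -49) - 1*(-4369) = -55/24/(-49) - 1*(-4369) = -55/24*(-1/49) + 4369 = 55/1176 + 4369 = 5137999/1176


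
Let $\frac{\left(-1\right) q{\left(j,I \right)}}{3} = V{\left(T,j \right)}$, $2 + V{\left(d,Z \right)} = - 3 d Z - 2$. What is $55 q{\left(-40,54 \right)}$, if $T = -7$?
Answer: $139260$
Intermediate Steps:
$V{\left(d,Z \right)} = -4 - 3 Z d$ ($V{\left(d,Z \right)} = -2 + \left(- 3 d Z - 2\right) = -2 - \left(2 + 3 Z d\right) = -4 - 3 Z d$)
$q{\left(j,I \right)} = 12 - 63 j$ ($q{\left(j,I \right)} = - 3 \left(-4 - 3 j \left(-7\right)\right) = - 3 \left(-4 + 21 j\right) = 12 - 63 j$)
$55 q{\left(-40,54 \right)} = 55 \left(12 - -2520\right) = 55 \left(12 + 2520\right) = 55 \cdot 2532 = 139260$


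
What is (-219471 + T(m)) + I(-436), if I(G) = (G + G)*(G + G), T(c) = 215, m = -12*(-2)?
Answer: 541128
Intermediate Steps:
m = 24
I(G) = 4*G² (I(G) = (2*G)*(2*G) = 4*G²)
(-219471 + T(m)) + I(-436) = (-219471 + 215) + 4*(-436)² = -219256 + 4*190096 = -219256 + 760384 = 541128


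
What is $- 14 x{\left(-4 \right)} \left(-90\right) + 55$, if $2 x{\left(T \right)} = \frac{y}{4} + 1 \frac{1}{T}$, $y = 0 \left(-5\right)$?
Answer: $- \frac{205}{2} \approx -102.5$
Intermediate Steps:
$y = 0$
$x{\left(T \right)} = \frac{1}{2 T}$ ($x{\left(T \right)} = \frac{\frac{0}{4} + 1 \frac{1}{T}}{2} = \frac{0 \cdot \frac{1}{4} + \frac{1}{T}}{2} = \frac{0 + \frac{1}{T}}{2} = \frac{1}{2 T}$)
$- 14 x{\left(-4 \right)} \left(-90\right) + 55 = - 14 \frac{1}{2 \left(-4\right)} \left(-90\right) + 55 = - 14 \cdot \frac{1}{2} \left(- \frac{1}{4}\right) \left(-90\right) + 55 = \left(-14\right) \left(- \frac{1}{8}\right) \left(-90\right) + 55 = \frac{7}{4} \left(-90\right) + 55 = - \frac{315}{2} + 55 = - \frac{205}{2}$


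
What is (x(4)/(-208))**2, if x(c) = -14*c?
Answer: 49/676 ≈ 0.072485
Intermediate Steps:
(x(4)/(-208))**2 = (-14*4/(-208))**2 = (-56*(-1/208))**2 = (7/26)**2 = 49/676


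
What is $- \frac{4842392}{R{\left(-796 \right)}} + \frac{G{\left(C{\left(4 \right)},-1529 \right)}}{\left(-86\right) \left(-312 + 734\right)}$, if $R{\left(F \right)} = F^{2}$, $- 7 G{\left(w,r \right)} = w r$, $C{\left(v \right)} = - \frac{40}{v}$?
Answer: $- \frac{19070197572}{2515099111} \approx -7.5823$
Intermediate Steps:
$G{\left(w,r \right)} = - \frac{r w}{7}$ ($G{\left(w,r \right)} = - \frac{w r}{7} = - \frac{r w}{7}$)
$- \frac{4842392}{R{\left(-796 \right)}} + \frac{G{\left(C{\left(4 \right)},-1529 \right)}}{\left(-86\right) \left(-312 + 734\right)} = - \frac{4842392}{\left(-796\right)^{2}} + \frac{\left(- \frac{1}{7}\right) \left(-1529\right) \left(- \frac{40}{4}\right)}{\left(-86\right) \left(-312 + 734\right)} = - \frac{4842392}{633616} + \frac{\left(- \frac{1}{7}\right) \left(-1529\right) \left(\left(-40\right) \frac{1}{4}\right)}{\left(-86\right) 422} = \left(-4842392\right) \frac{1}{633616} + \frac{\left(- \frac{1}{7}\right) \left(-1529\right) \left(-10\right)}{-36292} = - \frac{605299}{79202} - - \frac{7645}{127022} = - \frac{605299}{79202} + \frac{7645}{127022} = - \frac{19070197572}{2515099111}$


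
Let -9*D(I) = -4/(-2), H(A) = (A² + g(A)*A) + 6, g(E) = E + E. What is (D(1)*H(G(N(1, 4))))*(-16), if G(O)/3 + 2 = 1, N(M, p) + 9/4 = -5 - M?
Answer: 352/3 ≈ 117.33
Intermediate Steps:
N(M, p) = -29/4 - M (N(M, p) = -9/4 + (-5 - M) = -29/4 - M)
g(E) = 2*E
G(O) = -3 (G(O) = -6 + 3*1 = -6 + 3 = -3)
H(A) = 6 + 3*A² (H(A) = (A² + (2*A)*A) + 6 = (A² + 2*A²) + 6 = 3*A² + 6 = 6 + 3*A²)
D(I) = -2/9 (D(I) = -(-4)/(9*(-2)) = -(-4)*(-1)/(9*2) = -⅑*2 = -2/9)
(D(1)*H(G(N(1, 4))))*(-16) = -2*(6 + 3*(-3)²)/9*(-16) = -2*(6 + 3*9)/9*(-16) = -2*(6 + 27)/9*(-16) = -2/9*33*(-16) = -22/3*(-16) = 352/3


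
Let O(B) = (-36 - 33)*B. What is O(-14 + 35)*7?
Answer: -10143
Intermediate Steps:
O(B) = -69*B
O(-14 + 35)*7 = -69*(-14 + 35)*7 = -69*21*7 = -1449*7 = -10143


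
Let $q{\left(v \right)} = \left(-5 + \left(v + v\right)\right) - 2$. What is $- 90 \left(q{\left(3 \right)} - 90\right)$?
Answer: $8190$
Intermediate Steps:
$q{\left(v \right)} = -7 + 2 v$ ($q{\left(v \right)} = \left(-5 + 2 v\right) - 2 = -7 + 2 v$)
$- 90 \left(q{\left(3 \right)} - 90\right) = - 90 \left(\left(-7 + 2 \cdot 3\right) - 90\right) = - 90 \left(\left(-7 + 6\right) - 90\right) = - 90 \left(-1 - 90\right) = \left(-90\right) \left(-91\right) = 8190$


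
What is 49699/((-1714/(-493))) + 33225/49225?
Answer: 48245942089/3374866 ≈ 14296.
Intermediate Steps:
49699/((-1714/(-493))) + 33225/49225 = 49699/((-1714*(-1/493))) + 33225*(1/49225) = 49699/(1714/493) + 1329/1969 = 49699*(493/1714) + 1329/1969 = 24501607/1714 + 1329/1969 = 48245942089/3374866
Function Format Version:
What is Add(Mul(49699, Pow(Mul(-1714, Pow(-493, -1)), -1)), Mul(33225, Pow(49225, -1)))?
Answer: Rational(48245942089, 3374866) ≈ 14296.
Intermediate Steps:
Add(Mul(49699, Pow(Mul(-1714, Pow(-493, -1)), -1)), Mul(33225, Pow(49225, -1))) = Add(Mul(49699, Pow(Mul(-1714, Rational(-1, 493)), -1)), Mul(33225, Rational(1, 49225))) = Add(Mul(49699, Pow(Rational(1714, 493), -1)), Rational(1329, 1969)) = Add(Mul(49699, Rational(493, 1714)), Rational(1329, 1969)) = Add(Rational(24501607, 1714), Rational(1329, 1969)) = Rational(48245942089, 3374866)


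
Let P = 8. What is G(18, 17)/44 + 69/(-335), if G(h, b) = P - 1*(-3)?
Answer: 59/1340 ≈ 0.044030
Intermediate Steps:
G(h, b) = 11 (G(h, b) = 8 - 1*(-3) = 8 + 3 = 11)
G(18, 17)/44 + 69/(-335) = 11/44 + 69/(-335) = 11*(1/44) + 69*(-1/335) = ¼ - 69/335 = 59/1340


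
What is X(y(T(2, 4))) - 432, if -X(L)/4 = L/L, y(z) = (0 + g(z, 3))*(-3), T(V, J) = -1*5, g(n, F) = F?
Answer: -436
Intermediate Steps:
T(V, J) = -5
y(z) = -9 (y(z) = (0 + 3)*(-3) = 3*(-3) = -9)
X(L) = -4 (X(L) = -4*L/L = -4*1 = -4)
X(y(T(2, 4))) - 432 = -4 - 432 = -436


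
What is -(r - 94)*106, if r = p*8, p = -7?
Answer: 15900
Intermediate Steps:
r = -56 (r = -7*8 = -56)
-(r - 94)*106 = -(-56 - 94)*106 = -(-150)*106 = -1*(-15900) = 15900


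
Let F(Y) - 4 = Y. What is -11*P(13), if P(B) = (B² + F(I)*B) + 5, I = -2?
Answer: -2200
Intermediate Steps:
F(Y) = 4 + Y
P(B) = 5 + B² + 2*B (P(B) = (B² + (4 - 2)*B) + 5 = (B² + 2*B) + 5 = 5 + B² + 2*B)
-11*P(13) = -11*(5 + 13² + 2*13) = -11*(5 + 169 + 26) = -11*200 = -2200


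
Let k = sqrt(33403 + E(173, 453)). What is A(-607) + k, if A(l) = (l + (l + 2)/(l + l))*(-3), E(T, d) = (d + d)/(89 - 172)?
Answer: 2208879/1214 + sqrt(230038069)/83 ≈ 2002.2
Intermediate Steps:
E(T, d) = -2*d/83 (E(T, d) = (2*d)/(-83) = (2*d)*(-1/83) = -2*d/83)
A(l) = -3*l - 3*(2 + l)/(2*l) (A(l) = (l + (2 + l)/((2*l)))*(-3) = (l + (2 + l)*(1/(2*l)))*(-3) = (l + (2 + l)/(2*l))*(-3) = -3*l - 3*(2 + l)/(2*l))
k = sqrt(230038069)/83 (k = sqrt(33403 - 2/83*453) = sqrt(33403 - 906/83) = sqrt(2771543/83) = sqrt(230038069)/83 ≈ 182.74)
A(-607) + k = (-3/2 - 3*(-607) - 3/(-607)) + sqrt(230038069)/83 = (-3/2 + 1821 - 3*(-1/607)) + sqrt(230038069)/83 = (-3/2 + 1821 + 3/607) + sqrt(230038069)/83 = 2208879/1214 + sqrt(230038069)/83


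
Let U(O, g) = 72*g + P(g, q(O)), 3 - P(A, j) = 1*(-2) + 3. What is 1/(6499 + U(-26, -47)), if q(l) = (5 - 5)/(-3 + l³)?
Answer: 1/3117 ≈ 0.00032082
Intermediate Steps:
q(l) = 0 (q(l) = 0/(-3 + l³) = 0)
P(A, j) = 2 (P(A, j) = 3 - (1*(-2) + 3) = 3 - (-2 + 3) = 3 - 1*1 = 3 - 1 = 2)
U(O, g) = 2 + 72*g (U(O, g) = 72*g + 2 = 2 + 72*g)
1/(6499 + U(-26, -47)) = 1/(6499 + (2 + 72*(-47))) = 1/(6499 + (2 - 3384)) = 1/(6499 - 3382) = 1/3117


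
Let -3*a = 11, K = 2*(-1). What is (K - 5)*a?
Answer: 77/3 ≈ 25.667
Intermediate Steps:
K = -2
a = -11/3 (a = -⅓*11 = -11/3 ≈ -3.6667)
(K - 5)*a = (-2 - 5)*(-11/3) = -7*(-11/3) = 77/3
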